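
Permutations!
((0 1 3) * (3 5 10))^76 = (0 1 5 10 3) = [1, 5, 2, 0, 4, 10, 6, 7, 8, 9, 3]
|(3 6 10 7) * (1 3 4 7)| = 4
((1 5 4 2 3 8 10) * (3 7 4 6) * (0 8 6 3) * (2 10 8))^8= (0 6 3 5 1 10 4 7 2)= [6, 10, 0, 5, 7, 1, 3, 2, 8, 9, 4]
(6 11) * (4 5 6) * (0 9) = (0 9)(4 5 6 11) = [9, 1, 2, 3, 5, 6, 11, 7, 8, 0, 10, 4]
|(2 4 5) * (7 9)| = |(2 4 5)(7 9)| = 6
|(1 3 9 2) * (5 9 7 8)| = |(1 3 7 8 5 9 2)| = 7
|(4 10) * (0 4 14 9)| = |(0 4 10 14 9)| = 5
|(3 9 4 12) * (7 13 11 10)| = 4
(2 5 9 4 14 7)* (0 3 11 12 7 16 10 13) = (0 3 11 12 7 2 5 9 4 14 16 10 13) = [3, 1, 5, 11, 14, 9, 6, 2, 8, 4, 13, 12, 7, 0, 16, 15, 10]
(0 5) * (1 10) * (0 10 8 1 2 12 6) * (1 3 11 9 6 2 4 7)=(0 5 10 4 7 1 8 3 11 9 6)(2 12)=[5, 8, 12, 11, 7, 10, 0, 1, 3, 6, 4, 9, 2]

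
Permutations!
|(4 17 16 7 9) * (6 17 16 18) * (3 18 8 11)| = 12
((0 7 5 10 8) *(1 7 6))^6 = (0 8 10 5 7 1 6) = [8, 6, 2, 3, 4, 7, 0, 1, 10, 9, 5]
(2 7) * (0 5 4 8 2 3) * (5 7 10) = (0 7 3)(2 10 5 4 8) = [7, 1, 10, 0, 8, 4, 6, 3, 2, 9, 5]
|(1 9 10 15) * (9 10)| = |(1 10 15)| = 3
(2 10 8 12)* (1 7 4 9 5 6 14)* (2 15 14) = (1 7 4 9 5 6 2 10 8 12 15 14) = [0, 7, 10, 3, 9, 6, 2, 4, 12, 5, 8, 11, 15, 13, 1, 14]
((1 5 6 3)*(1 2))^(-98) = [0, 6, 5, 1, 4, 3, 2] = (1 6 2 5 3)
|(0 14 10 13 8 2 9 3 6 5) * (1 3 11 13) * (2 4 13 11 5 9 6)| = |(0 14 10 1 3 2 6 9 5)(4 13 8)| = 9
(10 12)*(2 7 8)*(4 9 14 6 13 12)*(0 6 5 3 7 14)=(0 6 13 12 10 4 9)(2 14 5 3 7 8)=[6, 1, 14, 7, 9, 3, 13, 8, 2, 0, 4, 11, 10, 12, 5]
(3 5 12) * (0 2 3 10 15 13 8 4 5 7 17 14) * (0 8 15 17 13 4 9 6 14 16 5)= (0 2 3 7 13 15 4)(5 12 10 17 16)(6 14 8 9)= [2, 1, 3, 7, 0, 12, 14, 13, 9, 6, 17, 11, 10, 15, 8, 4, 5, 16]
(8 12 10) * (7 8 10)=[0, 1, 2, 3, 4, 5, 6, 8, 12, 9, 10, 11, 7]=(7 8 12)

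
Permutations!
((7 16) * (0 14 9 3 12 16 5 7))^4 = (0 12 9)(3 14 16) = [12, 1, 2, 14, 4, 5, 6, 7, 8, 0, 10, 11, 9, 13, 16, 15, 3]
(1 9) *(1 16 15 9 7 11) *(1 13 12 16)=[0, 7, 2, 3, 4, 5, 6, 11, 8, 1, 10, 13, 16, 12, 14, 9, 15]=(1 7 11 13 12 16 15 9)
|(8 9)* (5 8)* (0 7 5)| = |(0 7 5 8 9)| = 5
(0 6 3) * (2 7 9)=[6, 1, 7, 0, 4, 5, 3, 9, 8, 2]=(0 6 3)(2 7 9)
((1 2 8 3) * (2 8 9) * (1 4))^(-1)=(1 4 3 8)(2 9)=[0, 4, 9, 8, 3, 5, 6, 7, 1, 2]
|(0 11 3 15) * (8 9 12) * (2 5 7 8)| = |(0 11 3 15)(2 5 7 8 9 12)| = 12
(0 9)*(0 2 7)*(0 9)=[0, 1, 7, 3, 4, 5, 6, 9, 8, 2]=(2 7 9)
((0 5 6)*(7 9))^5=[6, 1, 2, 3, 4, 0, 5, 9, 8, 7]=(0 6 5)(7 9)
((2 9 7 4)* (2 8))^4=[0, 1, 8, 3, 7, 5, 6, 9, 4, 2]=(2 8 4 7 9)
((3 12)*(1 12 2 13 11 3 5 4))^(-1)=(1 4 5 12)(2 3 11 13)=[0, 4, 3, 11, 5, 12, 6, 7, 8, 9, 10, 13, 1, 2]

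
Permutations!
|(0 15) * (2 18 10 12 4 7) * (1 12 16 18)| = |(0 15)(1 12 4 7 2)(10 16 18)| = 30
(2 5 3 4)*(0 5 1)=(0 5 3 4 2 1)=[5, 0, 1, 4, 2, 3]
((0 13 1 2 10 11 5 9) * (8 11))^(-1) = (0 9 5 11 8 10 2 1 13) = [9, 13, 1, 3, 4, 11, 6, 7, 10, 5, 2, 8, 12, 0]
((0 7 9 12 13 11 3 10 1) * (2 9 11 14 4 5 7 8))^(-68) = (0 2 12 14 5 11 10)(1 8 9 13 4 7 3) = [2, 8, 12, 1, 7, 11, 6, 3, 9, 13, 0, 10, 14, 4, 5]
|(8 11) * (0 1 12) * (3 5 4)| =6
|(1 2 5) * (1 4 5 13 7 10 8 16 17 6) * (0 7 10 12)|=|(0 7 12)(1 2 13 10 8 16 17 6)(4 5)|=24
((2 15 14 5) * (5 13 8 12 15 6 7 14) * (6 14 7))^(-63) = [0, 1, 2, 3, 4, 5, 6, 7, 8, 9, 10, 11, 12, 13, 14, 15] = (15)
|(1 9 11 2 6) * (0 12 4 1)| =8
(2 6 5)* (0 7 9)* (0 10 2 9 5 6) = (0 7 5 9 10 2) = [7, 1, 0, 3, 4, 9, 6, 5, 8, 10, 2]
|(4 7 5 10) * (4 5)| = 2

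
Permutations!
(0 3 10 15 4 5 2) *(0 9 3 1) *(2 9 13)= (0 1)(2 13)(3 10 15 4 5 9)= [1, 0, 13, 10, 5, 9, 6, 7, 8, 3, 15, 11, 12, 2, 14, 4]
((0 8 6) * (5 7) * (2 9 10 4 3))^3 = (2 4 9 3 10)(5 7) = [0, 1, 4, 10, 9, 7, 6, 5, 8, 3, 2]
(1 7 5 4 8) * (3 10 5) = (1 7 3 10 5 4 8) = [0, 7, 2, 10, 8, 4, 6, 3, 1, 9, 5]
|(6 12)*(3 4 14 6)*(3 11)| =6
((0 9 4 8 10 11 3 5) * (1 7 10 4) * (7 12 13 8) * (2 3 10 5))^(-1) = [5, 9, 3, 2, 8, 7, 6, 4, 13, 0, 11, 10, 1, 12] = (0 5 7 4 8 13 12 1 9)(2 3)(10 11)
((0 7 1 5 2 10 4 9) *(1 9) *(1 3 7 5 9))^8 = (0 9 1 7 3 4 10 2 5) = [9, 7, 5, 4, 10, 0, 6, 3, 8, 1, 2]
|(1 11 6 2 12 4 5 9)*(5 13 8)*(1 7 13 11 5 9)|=20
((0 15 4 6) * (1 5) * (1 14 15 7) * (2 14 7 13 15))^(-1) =(0 6 4 15 13)(1 7 5)(2 14) =[6, 7, 14, 3, 15, 1, 4, 5, 8, 9, 10, 11, 12, 0, 2, 13]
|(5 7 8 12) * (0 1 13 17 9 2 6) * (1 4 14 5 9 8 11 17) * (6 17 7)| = 10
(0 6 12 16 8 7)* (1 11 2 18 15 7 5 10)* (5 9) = (0 6 12 16 8 9 5 10 1 11 2 18 15 7) = [6, 11, 18, 3, 4, 10, 12, 0, 9, 5, 1, 2, 16, 13, 14, 7, 8, 17, 15]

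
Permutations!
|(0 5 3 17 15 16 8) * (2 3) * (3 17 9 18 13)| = |(0 5 2 17 15 16 8)(3 9 18 13)| = 28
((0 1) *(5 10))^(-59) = (0 1)(5 10) = [1, 0, 2, 3, 4, 10, 6, 7, 8, 9, 5]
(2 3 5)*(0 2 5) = (5)(0 2 3) = [2, 1, 3, 0, 4, 5]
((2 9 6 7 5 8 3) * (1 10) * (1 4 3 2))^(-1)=(1 3 4 10)(2 8 5 7 6 9)=[0, 3, 8, 4, 10, 7, 9, 6, 5, 2, 1]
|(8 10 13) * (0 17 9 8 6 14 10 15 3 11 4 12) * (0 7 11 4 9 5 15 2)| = 12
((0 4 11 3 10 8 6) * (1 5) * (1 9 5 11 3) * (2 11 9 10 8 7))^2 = (0 3 6 4 8)(1 5 7 11 9 10 2) = [3, 5, 1, 6, 8, 7, 4, 11, 0, 10, 2, 9]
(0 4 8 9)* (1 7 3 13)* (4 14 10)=[14, 7, 2, 13, 8, 5, 6, 3, 9, 0, 4, 11, 12, 1, 10]=(0 14 10 4 8 9)(1 7 3 13)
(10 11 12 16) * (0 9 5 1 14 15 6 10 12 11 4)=(0 9 5 1 14 15 6 10 4)(12 16)=[9, 14, 2, 3, 0, 1, 10, 7, 8, 5, 4, 11, 16, 13, 15, 6, 12]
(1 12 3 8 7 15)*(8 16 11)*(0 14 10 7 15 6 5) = (0 14 10 7 6 5)(1 12 3 16 11 8 15) = [14, 12, 2, 16, 4, 0, 5, 6, 15, 9, 7, 8, 3, 13, 10, 1, 11]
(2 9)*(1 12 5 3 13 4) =(1 12 5 3 13 4)(2 9) =[0, 12, 9, 13, 1, 3, 6, 7, 8, 2, 10, 11, 5, 4]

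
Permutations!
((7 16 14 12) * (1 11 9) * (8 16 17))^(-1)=(1 9 11)(7 12 14 16 8 17)=[0, 9, 2, 3, 4, 5, 6, 12, 17, 11, 10, 1, 14, 13, 16, 15, 8, 7]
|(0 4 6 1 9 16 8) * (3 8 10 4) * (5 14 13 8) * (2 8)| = 42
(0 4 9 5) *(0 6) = [4, 1, 2, 3, 9, 6, 0, 7, 8, 5] = (0 4 9 5 6)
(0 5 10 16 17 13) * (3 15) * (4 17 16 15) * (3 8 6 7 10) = (0 5 3 4 17 13)(6 7 10 15 8) = [5, 1, 2, 4, 17, 3, 7, 10, 6, 9, 15, 11, 12, 0, 14, 8, 16, 13]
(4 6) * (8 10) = (4 6)(8 10) = [0, 1, 2, 3, 6, 5, 4, 7, 10, 9, 8]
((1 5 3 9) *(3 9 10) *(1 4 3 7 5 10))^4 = [0, 9, 2, 5, 7, 1, 6, 3, 8, 10, 4] = (1 9 10 4 7 3 5)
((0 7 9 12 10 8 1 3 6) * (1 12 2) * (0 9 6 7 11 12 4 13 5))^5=[4, 2, 9, 1, 12, 8, 7, 3, 11, 6, 0, 13, 5, 10]=(0 4 12 5 8 11 13 10)(1 2 9 6 7 3)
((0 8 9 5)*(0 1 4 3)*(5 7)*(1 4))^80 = [7, 1, 2, 9, 8, 0, 6, 3, 5, 4] = (0 7 3 9 4 8 5)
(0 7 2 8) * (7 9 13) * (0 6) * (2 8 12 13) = [9, 1, 12, 3, 4, 5, 0, 8, 6, 2, 10, 11, 13, 7] = (0 9 2 12 13 7 8 6)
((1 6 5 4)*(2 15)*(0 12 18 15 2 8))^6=[12, 5, 2, 3, 6, 1, 4, 7, 0, 9, 10, 11, 18, 13, 14, 8, 16, 17, 15]=(0 12 18 15 8)(1 5)(4 6)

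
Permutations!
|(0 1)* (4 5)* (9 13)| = |(0 1)(4 5)(9 13)| = 2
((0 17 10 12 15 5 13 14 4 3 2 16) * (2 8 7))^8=(0 4 10 8 15 2 13)(3 12 7 5 16 14 17)=[4, 1, 13, 12, 10, 16, 6, 5, 15, 9, 8, 11, 7, 0, 17, 2, 14, 3]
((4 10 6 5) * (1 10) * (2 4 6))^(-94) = (1 2)(4 10) = [0, 2, 1, 3, 10, 5, 6, 7, 8, 9, 4]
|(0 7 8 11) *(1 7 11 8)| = |(0 11)(1 7)| = 2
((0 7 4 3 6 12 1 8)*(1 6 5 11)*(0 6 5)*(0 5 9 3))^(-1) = (0 4 7)(1 11 5 3 9 12 6 8) = [4, 11, 2, 9, 7, 3, 8, 0, 1, 12, 10, 5, 6]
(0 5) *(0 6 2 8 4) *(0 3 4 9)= (0 5 6 2 8 9)(3 4)= [5, 1, 8, 4, 3, 6, 2, 7, 9, 0]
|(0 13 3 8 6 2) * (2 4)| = |(0 13 3 8 6 4 2)| = 7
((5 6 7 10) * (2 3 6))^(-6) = (10) = [0, 1, 2, 3, 4, 5, 6, 7, 8, 9, 10]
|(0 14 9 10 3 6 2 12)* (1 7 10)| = 10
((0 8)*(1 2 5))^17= (0 8)(1 5 2)= [8, 5, 1, 3, 4, 2, 6, 7, 0]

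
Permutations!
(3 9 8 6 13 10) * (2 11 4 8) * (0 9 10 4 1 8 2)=(0 9)(1 8 6 13 4 2 11)(3 10)=[9, 8, 11, 10, 2, 5, 13, 7, 6, 0, 3, 1, 12, 4]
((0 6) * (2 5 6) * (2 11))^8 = (0 5 11 6 2) = [5, 1, 0, 3, 4, 11, 2, 7, 8, 9, 10, 6]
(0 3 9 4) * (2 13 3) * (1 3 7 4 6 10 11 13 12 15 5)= (0 2 12 15 5 1 3 9 6 10 11 13 7 4)= [2, 3, 12, 9, 0, 1, 10, 4, 8, 6, 11, 13, 15, 7, 14, 5]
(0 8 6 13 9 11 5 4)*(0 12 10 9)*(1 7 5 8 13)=[13, 7, 2, 3, 12, 4, 1, 5, 6, 11, 9, 8, 10, 0]=(0 13)(1 7 5 4 12 10 9 11 8 6)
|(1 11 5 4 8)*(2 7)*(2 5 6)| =8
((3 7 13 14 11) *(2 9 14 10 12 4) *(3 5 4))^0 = (14) = [0, 1, 2, 3, 4, 5, 6, 7, 8, 9, 10, 11, 12, 13, 14]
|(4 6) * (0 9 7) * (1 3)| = 6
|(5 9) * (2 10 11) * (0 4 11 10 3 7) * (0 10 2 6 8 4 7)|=|(0 7 10 2 3)(4 11 6 8)(5 9)|=20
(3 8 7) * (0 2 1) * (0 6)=(0 2 1 6)(3 8 7)=[2, 6, 1, 8, 4, 5, 0, 3, 7]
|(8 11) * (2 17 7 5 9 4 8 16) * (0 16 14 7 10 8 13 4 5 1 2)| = |(0 16)(1 2 17 10 8 11 14 7)(4 13)(5 9)| = 8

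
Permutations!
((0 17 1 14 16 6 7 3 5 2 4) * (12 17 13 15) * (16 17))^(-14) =(0 5 6 15 4 3 16 13 2 7 12)(1 14 17) =[5, 14, 7, 16, 3, 6, 15, 12, 8, 9, 10, 11, 0, 2, 17, 4, 13, 1]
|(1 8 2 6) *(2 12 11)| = 6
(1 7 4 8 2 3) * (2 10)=[0, 7, 3, 1, 8, 5, 6, 4, 10, 9, 2]=(1 7 4 8 10 2 3)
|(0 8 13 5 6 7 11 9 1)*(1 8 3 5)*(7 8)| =21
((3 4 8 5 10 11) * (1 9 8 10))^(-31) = (1 9 8 5)(3 4 10 11) = [0, 9, 2, 4, 10, 1, 6, 7, 5, 8, 11, 3]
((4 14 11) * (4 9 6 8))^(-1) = [0, 1, 2, 3, 8, 5, 9, 7, 6, 11, 10, 14, 12, 13, 4] = (4 8 6 9 11 14)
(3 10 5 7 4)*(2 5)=[0, 1, 5, 10, 3, 7, 6, 4, 8, 9, 2]=(2 5 7 4 3 10)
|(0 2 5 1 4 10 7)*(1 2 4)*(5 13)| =|(0 4 10 7)(2 13 5)| =12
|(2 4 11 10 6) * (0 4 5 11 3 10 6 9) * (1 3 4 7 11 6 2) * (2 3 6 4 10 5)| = 8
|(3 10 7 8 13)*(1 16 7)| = 7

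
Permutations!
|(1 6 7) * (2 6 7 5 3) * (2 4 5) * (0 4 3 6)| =|(0 4 5 6 2)(1 7)| =10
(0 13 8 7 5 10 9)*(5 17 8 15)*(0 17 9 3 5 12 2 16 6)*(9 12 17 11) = (0 13 15 17 8 7 12 2 16 6)(3 5 10)(9 11) = [13, 1, 16, 5, 4, 10, 0, 12, 7, 11, 3, 9, 2, 15, 14, 17, 6, 8]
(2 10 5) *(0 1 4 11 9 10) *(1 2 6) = (0 2)(1 4 11 9 10 5 6) = [2, 4, 0, 3, 11, 6, 1, 7, 8, 10, 5, 9]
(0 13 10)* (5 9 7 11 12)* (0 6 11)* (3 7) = (0 13 10 6 11 12 5 9 3 7) = [13, 1, 2, 7, 4, 9, 11, 0, 8, 3, 6, 12, 5, 10]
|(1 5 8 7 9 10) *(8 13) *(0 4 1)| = |(0 4 1 5 13 8 7 9 10)| = 9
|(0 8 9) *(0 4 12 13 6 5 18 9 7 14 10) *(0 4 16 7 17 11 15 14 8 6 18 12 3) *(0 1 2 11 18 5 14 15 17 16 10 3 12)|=|(0 6 14 3 1 2 11 17 18 9 10 4 12 13 5)(7 8 16)|=15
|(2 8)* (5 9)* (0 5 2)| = 5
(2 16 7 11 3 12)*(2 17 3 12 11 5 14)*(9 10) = [0, 1, 16, 11, 4, 14, 6, 5, 8, 10, 9, 12, 17, 13, 2, 15, 7, 3] = (2 16 7 5 14)(3 11 12 17)(9 10)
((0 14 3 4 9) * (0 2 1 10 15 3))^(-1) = [14, 2, 9, 15, 3, 5, 6, 7, 8, 4, 1, 11, 12, 13, 0, 10] = (0 14)(1 2 9 4 3 15 10)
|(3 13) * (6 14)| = 2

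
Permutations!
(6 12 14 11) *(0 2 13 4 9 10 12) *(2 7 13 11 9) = (0 7 13 4 2 11 6)(9 10 12 14) = [7, 1, 11, 3, 2, 5, 0, 13, 8, 10, 12, 6, 14, 4, 9]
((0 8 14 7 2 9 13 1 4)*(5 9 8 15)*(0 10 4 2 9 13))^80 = [0, 1, 2, 3, 4, 5, 6, 7, 8, 9, 10, 11, 12, 13, 14, 15] = (15)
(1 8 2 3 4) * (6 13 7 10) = (1 8 2 3 4)(6 13 7 10) = [0, 8, 3, 4, 1, 5, 13, 10, 2, 9, 6, 11, 12, 7]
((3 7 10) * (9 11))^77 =[0, 1, 2, 10, 4, 5, 6, 3, 8, 11, 7, 9] =(3 10 7)(9 11)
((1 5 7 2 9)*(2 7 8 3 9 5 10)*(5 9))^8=[0, 1, 2, 8, 4, 3, 6, 7, 5, 9, 10]=(10)(3 8 5)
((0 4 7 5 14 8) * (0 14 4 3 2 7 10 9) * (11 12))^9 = [3, 1, 7, 2, 10, 4, 6, 5, 14, 0, 9, 12, 11, 13, 8] = (0 3 2 7 5 4 10 9)(8 14)(11 12)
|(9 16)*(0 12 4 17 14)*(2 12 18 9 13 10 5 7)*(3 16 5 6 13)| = 30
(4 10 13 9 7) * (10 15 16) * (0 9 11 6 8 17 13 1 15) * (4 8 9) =(0 4)(1 15 16 10)(6 9 7 8 17 13 11) =[4, 15, 2, 3, 0, 5, 9, 8, 17, 7, 1, 6, 12, 11, 14, 16, 10, 13]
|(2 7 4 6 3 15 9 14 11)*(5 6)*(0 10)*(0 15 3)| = 11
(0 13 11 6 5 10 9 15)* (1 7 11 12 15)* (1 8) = (0 13 12 15)(1 7 11 6 5 10 9 8) = [13, 7, 2, 3, 4, 10, 5, 11, 1, 8, 9, 6, 15, 12, 14, 0]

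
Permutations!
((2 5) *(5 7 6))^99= (2 5 6 7)= [0, 1, 5, 3, 4, 6, 7, 2]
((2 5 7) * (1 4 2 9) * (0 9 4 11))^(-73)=(0 11 1 9)(2 4 7 5)=[11, 9, 4, 3, 7, 2, 6, 5, 8, 0, 10, 1]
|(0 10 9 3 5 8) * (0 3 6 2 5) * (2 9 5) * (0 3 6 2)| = |(0 10 5 8 6 9 2)| = 7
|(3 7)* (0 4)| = |(0 4)(3 7)| = 2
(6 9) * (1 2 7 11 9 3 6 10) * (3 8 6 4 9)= (1 2 7 11 3 4 9 10)(6 8)= [0, 2, 7, 4, 9, 5, 8, 11, 6, 10, 1, 3]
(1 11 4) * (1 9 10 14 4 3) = (1 11 3)(4 9 10 14) = [0, 11, 2, 1, 9, 5, 6, 7, 8, 10, 14, 3, 12, 13, 4]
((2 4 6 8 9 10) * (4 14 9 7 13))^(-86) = (2 9)(4 13 7 8 6)(10 14) = [0, 1, 9, 3, 13, 5, 4, 8, 6, 2, 14, 11, 12, 7, 10]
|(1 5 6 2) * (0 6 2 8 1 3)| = |(0 6 8 1 5 2 3)| = 7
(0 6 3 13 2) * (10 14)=(0 6 3 13 2)(10 14)=[6, 1, 0, 13, 4, 5, 3, 7, 8, 9, 14, 11, 12, 2, 10]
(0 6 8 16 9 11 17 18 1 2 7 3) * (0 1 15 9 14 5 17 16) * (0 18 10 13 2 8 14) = (0 6 14 5 17 10 13 2 7 3 1 8 18 15 9 11 16) = [6, 8, 7, 1, 4, 17, 14, 3, 18, 11, 13, 16, 12, 2, 5, 9, 0, 10, 15]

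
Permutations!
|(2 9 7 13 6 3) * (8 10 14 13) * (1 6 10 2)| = 12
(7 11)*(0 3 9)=(0 3 9)(7 11)=[3, 1, 2, 9, 4, 5, 6, 11, 8, 0, 10, 7]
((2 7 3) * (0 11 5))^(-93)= (11)= [0, 1, 2, 3, 4, 5, 6, 7, 8, 9, 10, 11]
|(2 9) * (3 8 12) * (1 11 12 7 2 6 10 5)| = |(1 11 12 3 8 7 2 9 6 10 5)| = 11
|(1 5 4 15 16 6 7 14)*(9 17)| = |(1 5 4 15 16 6 7 14)(9 17)| = 8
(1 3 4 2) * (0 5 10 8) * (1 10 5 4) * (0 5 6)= (0 4 2 10 8 5 6)(1 3)= [4, 3, 10, 1, 2, 6, 0, 7, 5, 9, 8]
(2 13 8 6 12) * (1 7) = (1 7)(2 13 8 6 12) = [0, 7, 13, 3, 4, 5, 12, 1, 6, 9, 10, 11, 2, 8]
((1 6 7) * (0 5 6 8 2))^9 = (0 6 1 2 5 7 8) = [6, 2, 5, 3, 4, 7, 1, 8, 0]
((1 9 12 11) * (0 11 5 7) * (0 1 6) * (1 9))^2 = (0 6 11)(5 9)(7 12) = [6, 1, 2, 3, 4, 9, 11, 12, 8, 5, 10, 0, 7]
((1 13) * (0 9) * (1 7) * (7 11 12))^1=(0 9)(1 13 11 12 7)=[9, 13, 2, 3, 4, 5, 6, 1, 8, 0, 10, 12, 7, 11]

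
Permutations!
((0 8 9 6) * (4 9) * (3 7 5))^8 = (0 9 8 6 4)(3 5 7) = [9, 1, 2, 5, 0, 7, 4, 3, 6, 8]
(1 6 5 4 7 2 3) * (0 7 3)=[7, 6, 0, 1, 3, 4, 5, 2]=(0 7 2)(1 6 5 4 3)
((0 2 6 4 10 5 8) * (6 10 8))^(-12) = (0 10 6 8 2 5 4) = [10, 1, 5, 3, 0, 4, 8, 7, 2, 9, 6]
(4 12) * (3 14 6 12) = (3 14 6 12 4) = [0, 1, 2, 14, 3, 5, 12, 7, 8, 9, 10, 11, 4, 13, 6]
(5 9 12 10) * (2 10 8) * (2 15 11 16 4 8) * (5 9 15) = (2 10 9 12)(4 8 5 15 11 16) = [0, 1, 10, 3, 8, 15, 6, 7, 5, 12, 9, 16, 2, 13, 14, 11, 4]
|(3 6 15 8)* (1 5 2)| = |(1 5 2)(3 6 15 8)| = 12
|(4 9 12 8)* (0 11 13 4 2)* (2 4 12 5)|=9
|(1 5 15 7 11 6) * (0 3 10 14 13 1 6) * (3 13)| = 21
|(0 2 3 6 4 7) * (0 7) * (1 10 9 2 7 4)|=|(0 7 4)(1 10 9 2 3 6)|=6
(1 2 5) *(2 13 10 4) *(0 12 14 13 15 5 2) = (0 12 14 13 10 4)(1 15 5) = [12, 15, 2, 3, 0, 1, 6, 7, 8, 9, 4, 11, 14, 10, 13, 5]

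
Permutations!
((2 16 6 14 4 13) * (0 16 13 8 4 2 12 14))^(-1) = (0 6 16)(2 14 12 13)(4 8) = [6, 1, 14, 3, 8, 5, 16, 7, 4, 9, 10, 11, 13, 2, 12, 15, 0]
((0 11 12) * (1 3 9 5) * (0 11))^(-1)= (1 5 9 3)(11 12)= [0, 5, 2, 1, 4, 9, 6, 7, 8, 3, 10, 12, 11]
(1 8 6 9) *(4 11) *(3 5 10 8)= (1 3 5 10 8 6 9)(4 11)= [0, 3, 2, 5, 11, 10, 9, 7, 6, 1, 8, 4]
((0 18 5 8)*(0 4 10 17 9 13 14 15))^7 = (0 9 8 15 17 5 14 10 18 13 4) = [9, 1, 2, 3, 0, 14, 6, 7, 15, 8, 18, 11, 12, 4, 10, 17, 16, 5, 13]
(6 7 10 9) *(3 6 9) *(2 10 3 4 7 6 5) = (2 10 4 7 3 5) = [0, 1, 10, 5, 7, 2, 6, 3, 8, 9, 4]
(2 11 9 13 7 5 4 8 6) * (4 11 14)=(2 14 4 8 6)(5 11 9 13 7)=[0, 1, 14, 3, 8, 11, 2, 5, 6, 13, 10, 9, 12, 7, 4]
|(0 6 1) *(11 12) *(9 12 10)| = |(0 6 1)(9 12 11 10)| = 12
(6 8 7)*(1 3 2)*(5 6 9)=[0, 3, 1, 2, 4, 6, 8, 9, 7, 5]=(1 3 2)(5 6 8 7 9)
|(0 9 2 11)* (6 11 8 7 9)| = |(0 6 11)(2 8 7 9)| = 12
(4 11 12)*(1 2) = [0, 2, 1, 3, 11, 5, 6, 7, 8, 9, 10, 12, 4] = (1 2)(4 11 12)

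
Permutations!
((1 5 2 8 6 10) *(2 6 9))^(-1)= [0, 10, 9, 3, 4, 1, 5, 7, 2, 8, 6]= (1 10 6 5)(2 9 8)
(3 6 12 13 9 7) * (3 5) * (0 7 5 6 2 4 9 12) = [7, 1, 4, 2, 9, 3, 0, 6, 8, 5, 10, 11, 13, 12] = (0 7 6)(2 4 9 5 3)(12 13)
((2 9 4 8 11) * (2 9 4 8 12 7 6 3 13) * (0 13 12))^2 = (0 2)(3 7)(4 13)(6 12)(8 9 11) = [2, 1, 0, 7, 13, 5, 12, 3, 9, 11, 10, 8, 6, 4]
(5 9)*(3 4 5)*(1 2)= (1 2)(3 4 5 9)= [0, 2, 1, 4, 5, 9, 6, 7, 8, 3]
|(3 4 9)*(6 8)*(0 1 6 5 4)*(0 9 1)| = |(1 6 8 5 4)(3 9)| = 10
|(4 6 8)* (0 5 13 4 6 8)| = |(0 5 13 4 8 6)| = 6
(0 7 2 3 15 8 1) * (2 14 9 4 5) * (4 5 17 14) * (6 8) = (0 7 4 17 14 9 5 2 3 15 6 8 1) = [7, 0, 3, 15, 17, 2, 8, 4, 1, 5, 10, 11, 12, 13, 9, 6, 16, 14]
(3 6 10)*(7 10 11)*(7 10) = (3 6 11 10) = [0, 1, 2, 6, 4, 5, 11, 7, 8, 9, 3, 10]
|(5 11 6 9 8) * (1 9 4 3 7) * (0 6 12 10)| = 12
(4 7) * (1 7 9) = [0, 7, 2, 3, 9, 5, 6, 4, 8, 1] = (1 7 4 9)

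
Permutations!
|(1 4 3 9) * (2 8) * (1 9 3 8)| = 4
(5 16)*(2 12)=[0, 1, 12, 3, 4, 16, 6, 7, 8, 9, 10, 11, 2, 13, 14, 15, 5]=(2 12)(5 16)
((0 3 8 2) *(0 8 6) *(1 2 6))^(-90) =(8) =[0, 1, 2, 3, 4, 5, 6, 7, 8]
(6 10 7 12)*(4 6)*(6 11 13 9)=[0, 1, 2, 3, 11, 5, 10, 12, 8, 6, 7, 13, 4, 9]=(4 11 13 9 6 10 7 12)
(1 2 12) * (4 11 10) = (1 2 12)(4 11 10) = [0, 2, 12, 3, 11, 5, 6, 7, 8, 9, 4, 10, 1]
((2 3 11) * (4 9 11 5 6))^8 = [0, 1, 3, 5, 9, 6, 4, 7, 8, 11, 10, 2] = (2 3 5 6 4 9 11)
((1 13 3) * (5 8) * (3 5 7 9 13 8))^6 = [0, 3, 2, 5, 4, 13, 6, 8, 1, 7, 10, 11, 12, 9] = (1 3 5 13 9 7 8)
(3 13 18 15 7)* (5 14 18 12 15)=(3 13 12 15 7)(5 14 18)=[0, 1, 2, 13, 4, 14, 6, 3, 8, 9, 10, 11, 15, 12, 18, 7, 16, 17, 5]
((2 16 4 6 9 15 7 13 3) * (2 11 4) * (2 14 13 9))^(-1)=(2 6 4 11 3 13 14 16)(7 15 9)=[0, 1, 6, 13, 11, 5, 4, 15, 8, 7, 10, 3, 12, 14, 16, 9, 2]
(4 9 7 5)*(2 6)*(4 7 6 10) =(2 10 4 9 6)(5 7) =[0, 1, 10, 3, 9, 7, 2, 5, 8, 6, 4]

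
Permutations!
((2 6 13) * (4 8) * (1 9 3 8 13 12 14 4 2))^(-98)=(1 3 2 12 4)(6 14 13 9 8)=[0, 3, 12, 2, 1, 5, 14, 7, 6, 8, 10, 11, 4, 9, 13]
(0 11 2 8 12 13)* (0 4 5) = [11, 1, 8, 3, 5, 0, 6, 7, 12, 9, 10, 2, 13, 4] = (0 11 2 8 12 13 4 5)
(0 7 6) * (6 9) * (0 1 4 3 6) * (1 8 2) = [7, 4, 1, 6, 3, 5, 8, 9, 2, 0] = (0 7 9)(1 4 3 6 8 2)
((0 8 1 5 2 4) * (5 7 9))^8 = (9) = [0, 1, 2, 3, 4, 5, 6, 7, 8, 9]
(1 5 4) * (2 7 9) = (1 5 4)(2 7 9) = [0, 5, 7, 3, 1, 4, 6, 9, 8, 2]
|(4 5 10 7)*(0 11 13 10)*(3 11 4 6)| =6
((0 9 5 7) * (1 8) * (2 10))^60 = (10) = [0, 1, 2, 3, 4, 5, 6, 7, 8, 9, 10]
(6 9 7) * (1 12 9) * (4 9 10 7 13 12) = [0, 4, 2, 3, 9, 5, 1, 6, 8, 13, 7, 11, 10, 12] = (1 4 9 13 12 10 7 6)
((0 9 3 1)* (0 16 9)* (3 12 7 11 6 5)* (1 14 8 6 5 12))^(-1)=(1 9 16)(3 5 11 7 12 6 8 14)=[0, 9, 2, 5, 4, 11, 8, 12, 14, 16, 10, 7, 6, 13, 3, 15, 1]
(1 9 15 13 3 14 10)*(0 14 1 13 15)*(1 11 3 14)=(15)(0 1 9)(3 11)(10 13 14)=[1, 9, 2, 11, 4, 5, 6, 7, 8, 0, 13, 3, 12, 14, 10, 15]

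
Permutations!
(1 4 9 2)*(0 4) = (0 4 9 2 1) = [4, 0, 1, 3, 9, 5, 6, 7, 8, 2]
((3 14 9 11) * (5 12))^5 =(3 14 9 11)(5 12) =[0, 1, 2, 14, 4, 12, 6, 7, 8, 11, 10, 3, 5, 13, 9]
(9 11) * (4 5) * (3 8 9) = (3 8 9 11)(4 5) = [0, 1, 2, 8, 5, 4, 6, 7, 9, 11, 10, 3]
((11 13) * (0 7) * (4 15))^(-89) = (0 7)(4 15)(11 13) = [7, 1, 2, 3, 15, 5, 6, 0, 8, 9, 10, 13, 12, 11, 14, 4]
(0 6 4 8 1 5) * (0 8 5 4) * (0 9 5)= [6, 4, 2, 3, 0, 8, 9, 7, 1, 5]= (0 6 9 5 8 1 4)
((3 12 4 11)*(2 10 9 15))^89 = [0, 1, 10, 12, 11, 5, 6, 7, 8, 15, 9, 3, 4, 13, 14, 2] = (2 10 9 15)(3 12 4 11)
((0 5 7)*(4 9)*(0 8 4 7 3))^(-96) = (9) = [0, 1, 2, 3, 4, 5, 6, 7, 8, 9]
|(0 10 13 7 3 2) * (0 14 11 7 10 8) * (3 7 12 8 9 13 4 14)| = |(0 9 13 10 4 14 11 12 8)(2 3)| = 18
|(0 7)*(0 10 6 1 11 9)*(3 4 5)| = |(0 7 10 6 1 11 9)(3 4 5)| = 21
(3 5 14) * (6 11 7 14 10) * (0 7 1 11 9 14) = (0 7)(1 11)(3 5 10 6 9 14) = [7, 11, 2, 5, 4, 10, 9, 0, 8, 14, 6, 1, 12, 13, 3]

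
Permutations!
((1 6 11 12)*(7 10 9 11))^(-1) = (1 12 11 9 10 7 6) = [0, 12, 2, 3, 4, 5, 1, 6, 8, 10, 7, 9, 11]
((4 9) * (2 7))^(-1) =(2 7)(4 9) =[0, 1, 7, 3, 9, 5, 6, 2, 8, 4]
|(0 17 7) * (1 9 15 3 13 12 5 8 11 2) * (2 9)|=|(0 17 7)(1 2)(3 13 12 5 8 11 9 15)|=24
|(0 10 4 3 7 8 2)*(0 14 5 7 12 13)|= |(0 10 4 3 12 13)(2 14 5 7 8)|= 30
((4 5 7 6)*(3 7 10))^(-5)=[0, 1, 2, 7, 5, 10, 4, 6, 8, 9, 3]=(3 7 6 4 5 10)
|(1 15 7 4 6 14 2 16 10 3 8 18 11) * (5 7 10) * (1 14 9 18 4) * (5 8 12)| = |(1 15 10 3 12 5 7)(2 16 8 4 6 9 18 11 14)| = 63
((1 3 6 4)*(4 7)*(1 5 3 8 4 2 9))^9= [0, 1, 2, 3, 4, 5, 6, 7, 8, 9]= (9)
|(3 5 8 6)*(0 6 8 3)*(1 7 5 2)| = 10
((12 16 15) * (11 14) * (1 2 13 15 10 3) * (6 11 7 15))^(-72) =(16) =[0, 1, 2, 3, 4, 5, 6, 7, 8, 9, 10, 11, 12, 13, 14, 15, 16]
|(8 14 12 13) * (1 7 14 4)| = |(1 7 14 12 13 8 4)| = 7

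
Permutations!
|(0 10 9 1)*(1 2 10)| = |(0 1)(2 10 9)| = 6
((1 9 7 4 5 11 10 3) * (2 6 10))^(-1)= (1 3 10 6 2 11 5 4 7 9)= [0, 3, 11, 10, 7, 4, 2, 9, 8, 1, 6, 5]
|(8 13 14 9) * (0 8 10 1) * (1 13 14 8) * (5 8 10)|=|(0 1)(5 8 14 9)(10 13)|=4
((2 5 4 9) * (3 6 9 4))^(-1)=[0, 1, 9, 5, 4, 2, 3, 7, 8, 6]=(2 9 6 3 5)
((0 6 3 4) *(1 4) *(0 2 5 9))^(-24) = (9) = [0, 1, 2, 3, 4, 5, 6, 7, 8, 9]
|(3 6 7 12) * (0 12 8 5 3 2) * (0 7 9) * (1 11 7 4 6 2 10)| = 13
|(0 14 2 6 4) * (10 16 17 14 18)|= |(0 18 10 16 17 14 2 6 4)|= 9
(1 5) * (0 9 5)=[9, 0, 2, 3, 4, 1, 6, 7, 8, 5]=(0 9 5 1)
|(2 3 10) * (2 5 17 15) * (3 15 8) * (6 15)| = |(2 6 15)(3 10 5 17 8)| = 15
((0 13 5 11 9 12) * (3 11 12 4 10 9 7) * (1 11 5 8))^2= (0 8 11 3 12 13 1 7 5)(4 9 10)= [8, 7, 2, 12, 9, 0, 6, 5, 11, 10, 4, 3, 13, 1]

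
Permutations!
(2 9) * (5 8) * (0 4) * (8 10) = (0 4)(2 9)(5 10 8) = [4, 1, 9, 3, 0, 10, 6, 7, 5, 2, 8]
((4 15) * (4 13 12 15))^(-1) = (12 13 15) = [0, 1, 2, 3, 4, 5, 6, 7, 8, 9, 10, 11, 13, 15, 14, 12]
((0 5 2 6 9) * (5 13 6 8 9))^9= [6, 1, 9, 3, 4, 8, 2, 7, 0, 13, 10, 11, 12, 5]= (0 6 2 9 13 5 8)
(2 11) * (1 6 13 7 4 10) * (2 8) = (1 6 13 7 4 10)(2 11 8) = [0, 6, 11, 3, 10, 5, 13, 4, 2, 9, 1, 8, 12, 7]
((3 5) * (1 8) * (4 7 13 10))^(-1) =[0, 8, 2, 5, 10, 3, 6, 4, 1, 9, 13, 11, 12, 7] =(1 8)(3 5)(4 10 13 7)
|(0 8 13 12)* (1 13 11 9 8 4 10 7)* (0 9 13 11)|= 10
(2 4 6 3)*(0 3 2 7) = (0 3 7)(2 4 6) = [3, 1, 4, 7, 6, 5, 2, 0]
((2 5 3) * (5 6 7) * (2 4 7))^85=[0, 1, 6, 4, 7, 3, 2, 5]=(2 6)(3 4 7 5)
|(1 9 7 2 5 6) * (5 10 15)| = |(1 9 7 2 10 15 5 6)| = 8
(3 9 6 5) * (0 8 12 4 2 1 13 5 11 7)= (0 8 12 4 2 1 13 5 3 9 6 11 7)= [8, 13, 1, 9, 2, 3, 11, 0, 12, 6, 10, 7, 4, 5]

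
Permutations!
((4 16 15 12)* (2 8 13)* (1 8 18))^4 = (1 18 2 13 8) = [0, 18, 13, 3, 4, 5, 6, 7, 1, 9, 10, 11, 12, 8, 14, 15, 16, 17, 2]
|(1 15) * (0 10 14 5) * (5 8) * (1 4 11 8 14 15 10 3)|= |(0 3 1 10 15 4 11 8 5)|= 9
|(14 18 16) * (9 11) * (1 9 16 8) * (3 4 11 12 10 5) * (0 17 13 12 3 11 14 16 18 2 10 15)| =|(0 17 13 12 15)(1 9 3 4 14 2 10 5 11 18 8)| =55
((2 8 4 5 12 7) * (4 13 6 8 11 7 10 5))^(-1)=(2 7 11)(5 10 12)(6 13 8)=[0, 1, 7, 3, 4, 10, 13, 11, 6, 9, 12, 2, 5, 8]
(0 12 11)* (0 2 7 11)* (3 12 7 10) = (0 7 11 2 10 3 12) = [7, 1, 10, 12, 4, 5, 6, 11, 8, 9, 3, 2, 0]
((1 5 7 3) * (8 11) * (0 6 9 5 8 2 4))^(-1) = [4, 3, 11, 7, 2, 9, 0, 5, 1, 6, 10, 8] = (0 4 2 11 8 1 3 7 5 9 6)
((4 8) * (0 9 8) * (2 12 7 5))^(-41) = [4, 1, 5, 3, 8, 7, 6, 12, 9, 0, 10, 11, 2] = (0 4 8 9)(2 5 7 12)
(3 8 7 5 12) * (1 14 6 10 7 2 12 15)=(1 14 6 10 7 5 15)(2 12 3 8)=[0, 14, 12, 8, 4, 15, 10, 5, 2, 9, 7, 11, 3, 13, 6, 1]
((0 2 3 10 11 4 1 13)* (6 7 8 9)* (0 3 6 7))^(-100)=(0 6 2)(1 3 11)(4 13 10)(7 9 8)=[6, 3, 0, 11, 13, 5, 2, 9, 7, 8, 4, 1, 12, 10]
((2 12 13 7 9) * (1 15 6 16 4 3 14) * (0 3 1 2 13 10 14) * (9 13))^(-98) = (1 6 4 15 16)(2 10)(12 14) = [0, 6, 10, 3, 15, 5, 4, 7, 8, 9, 2, 11, 14, 13, 12, 16, 1]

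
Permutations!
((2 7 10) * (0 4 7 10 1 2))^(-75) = (0 1)(2 4)(7 10) = [1, 0, 4, 3, 2, 5, 6, 10, 8, 9, 7]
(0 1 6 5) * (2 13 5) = [1, 6, 13, 3, 4, 0, 2, 7, 8, 9, 10, 11, 12, 5] = (0 1 6 2 13 5)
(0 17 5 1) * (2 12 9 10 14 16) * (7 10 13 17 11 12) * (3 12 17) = [11, 0, 7, 12, 4, 1, 6, 10, 8, 13, 14, 17, 9, 3, 16, 15, 2, 5] = (0 11 17 5 1)(2 7 10 14 16)(3 12 9 13)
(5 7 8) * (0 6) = (0 6)(5 7 8) = [6, 1, 2, 3, 4, 7, 0, 8, 5]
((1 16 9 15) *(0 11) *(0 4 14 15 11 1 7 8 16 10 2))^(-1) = (0 2 10 1)(4 11 9 16 8 7 15 14) = [2, 0, 10, 3, 11, 5, 6, 15, 7, 16, 1, 9, 12, 13, 4, 14, 8]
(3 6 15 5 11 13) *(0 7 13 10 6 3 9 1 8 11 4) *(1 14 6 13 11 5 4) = (0 7 11 10 13 9 14 6 15 4)(1 8 5) = [7, 8, 2, 3, 0, 1, 15, 11, 5, 14, 13, 10, 12, 9, 6, 4]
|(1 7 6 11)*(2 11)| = |(1 7 6 2 11)| = 5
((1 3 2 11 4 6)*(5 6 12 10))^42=[0, 10, 6, 5, 3, 4, 12, 7, 8, 9, 11, 1, 2]=(1 10 11)(2 6 12)(3 5 4)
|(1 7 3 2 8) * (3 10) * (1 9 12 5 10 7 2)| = 8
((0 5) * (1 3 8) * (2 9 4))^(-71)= (0 5)(1 3 8)(2 9 4)= [5, 3, 9, 8, 2, 0, 6, 7, 1, 4]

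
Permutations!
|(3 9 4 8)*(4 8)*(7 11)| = |(3 9 8)(7 11)| = 6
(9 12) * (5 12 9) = (5 12) = [0, 1, 2, 3, 4, 12, 6, 7, 8, 9, 10, 11, 5]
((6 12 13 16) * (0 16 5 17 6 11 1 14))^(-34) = (0 16 11 1 14)(5 17 6 12 13) = [16, 14, 2, 3, 4, 17, 12, 7, 8, 9, 10, 1, 13, 5, 0, 15, 11, 6]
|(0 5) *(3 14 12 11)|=|(0 5)(3 14 12 11)|=4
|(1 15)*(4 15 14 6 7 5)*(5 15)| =10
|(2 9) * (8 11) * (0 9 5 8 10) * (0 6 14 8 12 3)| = |(0 9 2 5 12 3)(6 14 8 11 10)| = 30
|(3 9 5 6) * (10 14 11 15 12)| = |(3 9 5 6)(10 14 11 15 12)| = 20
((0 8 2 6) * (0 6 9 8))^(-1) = (2 8 9) = [0, 1, 8, 3, 4, 5, 6, 7, 9, 2]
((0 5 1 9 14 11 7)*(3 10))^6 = (0 7 11 14 9 1 5) = [7, 5, 2, 3, 4, 0, 6, 11, 8, 1, 10, 14, 12, 13, 9]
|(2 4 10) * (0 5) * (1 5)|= 3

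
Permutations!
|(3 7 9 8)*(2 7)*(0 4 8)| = 7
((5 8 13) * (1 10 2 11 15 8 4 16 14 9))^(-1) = (1 9 14 16 4 5 13 8 15 11 2 10) = [0, 9, 10, 3, 5, 13, 6, 7, 15, 14, 1, 2, 12, 8, 16, 11, 4]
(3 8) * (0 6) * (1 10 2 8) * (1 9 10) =(0 6)(2 8 3 9 10) =[6, 1, 8, 9, 4, 5, 0, 7, 3, 10, 2]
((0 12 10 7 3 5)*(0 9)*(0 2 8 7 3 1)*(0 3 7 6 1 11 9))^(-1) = (0 5 3 1 6 8 2 9 11 7 10 12) = [5, 6, 9, 1, 4, 3, 8, 10, 2, 11, 12, 7, 0]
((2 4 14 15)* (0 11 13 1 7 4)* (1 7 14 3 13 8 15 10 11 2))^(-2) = (1 8 10)(3 7)(4 13)(11 14 15) = [0, 8, 2, 7, 13, 5, 6, 3, 10, 9, 1, 14, 12, 4, 15, 11]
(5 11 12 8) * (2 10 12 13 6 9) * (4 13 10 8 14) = (2 8 5 11 10 12 14 4 13 6 9) = [0, 1, 8, 3, 13, 11, 9, 7, 5, 2, 12, 10, 14, 6, 4]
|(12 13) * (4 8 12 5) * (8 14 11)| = |(4 14 11 8 12 13 5)| = 7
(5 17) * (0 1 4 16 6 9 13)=(0 1 4 16 6 9 13)(5 17)=[1, 4, 2, 3, 16, 17, 9, 7, 8, 13, 10, 11, 12, 0, 14, 15, 6, 5]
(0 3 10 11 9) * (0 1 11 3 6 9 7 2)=[6, 11, 0, 10, 4, 5, 9, 2, 8, 1, 3, 7]=(0 6 9 1 11 7 2)(3 10)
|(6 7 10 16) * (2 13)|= |(2 13)(6 7 10 16)|= 4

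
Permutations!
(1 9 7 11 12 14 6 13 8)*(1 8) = (1 9 7 11 12 14 6 13) = [0, 9, 2, 3, 4, 5, 13, 11, 8, 7, 10, 12, 14, 1, 6]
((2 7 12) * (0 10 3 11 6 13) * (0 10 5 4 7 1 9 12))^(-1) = [7, 2, 12, 10, 5, 0, 11, 4, 8, 1, 13, 3, 9, 6] = (0 7 4 5)(1 2 12 9)(3 10 13 6 11)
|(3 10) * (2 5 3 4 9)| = 6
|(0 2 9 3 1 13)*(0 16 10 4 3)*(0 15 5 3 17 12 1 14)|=7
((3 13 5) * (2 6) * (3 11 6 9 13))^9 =(2 5)(6 13)(9 11) =[0, 1, 5, 3, 4, 2, 13, 7, 8, 11, 10, 9, 12, 6]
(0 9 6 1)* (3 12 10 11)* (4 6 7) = [9, 0, 2, 12, 6, 5, 1, 4, 8, 7, 11, 3, 10] = (0 9 7 4 6 1)(3 12 10 11)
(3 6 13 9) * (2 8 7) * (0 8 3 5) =(0 8 7 2 3 6 13 9 5) =[8, 1, 3, 6, 4, 0, 13, 2, 7, 5, 10, 11, 12, 9]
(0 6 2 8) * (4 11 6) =(0 4 11 6 2 8) =[4, 1, 8, 3, 11, 5, 2, 7, 0, 9, 10, 6]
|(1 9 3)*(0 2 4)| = 3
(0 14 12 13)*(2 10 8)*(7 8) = [14, 1, 10, 3, 4, 5, 6, 8, 2, 9, 7, 11, 13, 0, 12] = (0 14 12 13)(2 10 7 8)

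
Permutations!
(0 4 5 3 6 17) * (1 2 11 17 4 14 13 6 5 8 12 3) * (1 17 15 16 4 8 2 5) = (0 14 13 6 8 12 3 1 5 17)(2 11 15 16 4) = [14, 5, 11, 1, 2, 17, 8, 7, 12, 9, 10, 15, 3, 6, 13, 16, 4, 0]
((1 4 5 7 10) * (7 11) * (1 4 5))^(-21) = (1 7)(4 11)(5 10) = [0, 7, 2, 3, 11, 10, 6, 1, 8, 9, 5, 4]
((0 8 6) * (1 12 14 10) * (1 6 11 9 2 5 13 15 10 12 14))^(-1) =(0 6 10 15 13 5 2 9 11 8)(1 12 14) =[6, 12, 9, 3, 4, 2, 10, 7, 0, 11, 15, 8, 14, 5, 1, 13]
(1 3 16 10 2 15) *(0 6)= (0 6)(1 3 16 10 2 15)= [6, 3, 15, 16, 4, 5, 0, 7, 8, 9, 2, 11, 12, 13, 14, 1, 10]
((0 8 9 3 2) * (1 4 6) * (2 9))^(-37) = [2, 6, 8, 9, 1, 5, 4, 7, 0, 3] = (0 2 8)(1 6 4)(3 9)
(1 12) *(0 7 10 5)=[7, 12, 2, 3, 4, 0, 6, 10, 8, 9, 5, 11, 1]=(0 7 10 5)(1 12)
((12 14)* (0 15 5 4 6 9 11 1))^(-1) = (0 1 11 9 6 4 5 15)(12 14) = [1, 11, 2, 3, 5, 15, 4, 7, 8, 6, 10, 9, 14, 13, 12, 0]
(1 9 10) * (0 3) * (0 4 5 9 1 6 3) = (3 4 5 9 10 6) = [0, 1, 2, 4, 5, 9, 3, 7, 8, 10, 6]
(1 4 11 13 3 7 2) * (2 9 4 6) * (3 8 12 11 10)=[0, 6, 1, 7, 10, 5, 2, 9, 12, 4, 3, 13, 11, 8]=(1 6 2)(3 7 9 4 10)(8 12 11 13)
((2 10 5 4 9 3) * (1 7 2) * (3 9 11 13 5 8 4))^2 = [0, 2, 8, 7, 13, 1, 6, 10, 11, 9, 4, 5, 12, 3] = (1 2 8 11 5)(3 7 10 4 13)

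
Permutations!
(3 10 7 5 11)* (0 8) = (0 8)(3 10 7 5 11) = [8, 1, 2, 10, 4, 11, 6, 5, 0, 9, 7, 3]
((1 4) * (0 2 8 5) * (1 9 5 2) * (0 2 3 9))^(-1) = (0 4 1)(2 5 9 3 8) = [4, 0, 5, 8, 1, 9, 6, 7, 2, 3]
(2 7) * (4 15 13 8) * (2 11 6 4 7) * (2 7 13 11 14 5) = (2 7 14 5)(4 15 11 6)(8 13) = [0, 1, 7, 3, 15, 2, 4, 14, 13, 9, 10, 6, 12, 8, 5, 11]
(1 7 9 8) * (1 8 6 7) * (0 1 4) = (0 1 4)(6 7 9) = [1, 4, 2, 3, 0, 5, 7, 9, 8, 6]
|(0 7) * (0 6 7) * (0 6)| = 3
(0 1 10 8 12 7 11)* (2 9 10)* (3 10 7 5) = [1, 2, 9, 10, 4, 3, 6, 11, 12, 7, 8, 0, 5] = (0 1 2 9 7 11)(3 10 8 12 5)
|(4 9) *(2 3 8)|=6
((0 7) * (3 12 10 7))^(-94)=(0 3 12 10 7)=[3, 1, 2, 12, 4, 5, 6, 0, 8, 9, 7, 11, 10]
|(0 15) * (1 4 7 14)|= |(0 15)(1 4 7 14)|= 4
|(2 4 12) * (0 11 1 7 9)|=|(0 11 1 7 9)(2 4 12)|=15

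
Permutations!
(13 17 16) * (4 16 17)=(17)(4 16 13)=[0, 1, 2, 3, 16, 5, 6, 7, 8, 9, 10, 11, 12, 4, 14, 15, 13, 17]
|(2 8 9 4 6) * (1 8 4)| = 3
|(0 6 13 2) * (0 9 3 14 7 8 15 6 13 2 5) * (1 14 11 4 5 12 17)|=|(0 13 12 17 1 14 7 8 15 6 2 9 3 11 4 5)|=16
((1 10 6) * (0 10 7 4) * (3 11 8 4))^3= (0 1 11)(3 4 6)(7 8 10)= [1, 11, 2, 4, 6, 5, 3, 8, 10, 9, 7, 0]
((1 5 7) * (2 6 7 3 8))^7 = (8) = [0, 1, 2, 3, 4, 5, 6, 7, 8]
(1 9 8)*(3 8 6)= (1 9 6 3 8)= [0, 9, 2, 8, 4, 5, 3, 7, 1, 6]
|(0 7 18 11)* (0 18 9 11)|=|(0 7 9 11 18)|=5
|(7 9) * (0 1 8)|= |(0 1 8)(7 9)|= 6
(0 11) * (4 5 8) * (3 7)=(0 11)(3 7)(4 5 8)=[11, 1, 2, 7, 5, 8, 6, 3, 4, 9, 10, 0]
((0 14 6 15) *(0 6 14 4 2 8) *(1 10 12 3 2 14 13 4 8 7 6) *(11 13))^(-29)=(0 8)(1 3 6 10 2 15 12 7)(4 13 11 14)=[8, 3, 15, 6, 13, 5, 10, 1, 0, 9, 2, 14, 7, 11, 4, 12]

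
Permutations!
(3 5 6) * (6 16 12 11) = (3 5 16 12 11 6) = [0, 1, 2, 5, 4, 16, 3, 7, 8, 9, 10, 6, 11, 13, 14, 15, 12]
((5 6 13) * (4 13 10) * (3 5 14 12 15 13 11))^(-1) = (3 11 4 10 6 5)(12 14 13 15) = [0, 1, 2, 11, 10, 3, 5, 7, 8, 9, 6, 4, 14, 15, 13, 12]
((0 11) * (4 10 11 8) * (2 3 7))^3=[10, 1, 2, 3, 0, 5, 6, 7, 11, 9, 8, 4]=(0 10 8 11 4)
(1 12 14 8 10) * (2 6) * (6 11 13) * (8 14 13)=[0, 12, 11, 3, 4, 5, 2, 7, 10, 9, 1, 8, 13, 6, 14]=(14)(1 12 13 6 2 11 8 10)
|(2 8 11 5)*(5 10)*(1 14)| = 10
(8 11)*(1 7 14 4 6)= (1 7 14 4 6)(8 11)= [0, 7, 2, 3, 6, 5, 1, 14, 11, 9, 10, 8, 12, 13, 4]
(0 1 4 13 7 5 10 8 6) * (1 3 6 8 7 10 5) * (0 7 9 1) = (0 3 6 7)(1 4 13 10 9) = [3, 4, 2, 6, 13, 5, 7, 0, 8, 1, 9, 11, 12, 10]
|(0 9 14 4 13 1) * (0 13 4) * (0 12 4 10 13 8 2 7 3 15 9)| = |(1 8 2 7 3 15 9 14 12 4 10 13)| = 12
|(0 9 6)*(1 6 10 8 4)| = |(0 9 10 8 4 1 6)| = 7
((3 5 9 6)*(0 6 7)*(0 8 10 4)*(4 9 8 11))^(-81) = [4, 1, 2, 6, 11, 3, 0, 9, 5, 10, 8, 7] = (0 4 11 7 9 10 8 5 3 6)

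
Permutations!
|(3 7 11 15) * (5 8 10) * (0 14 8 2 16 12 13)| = 36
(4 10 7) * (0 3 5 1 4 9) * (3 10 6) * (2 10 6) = (0 6 3 5 1 4 2 10 7 9) = [6, 4, 10, 5, 2, 1, 3, 9, 8, 0, 7]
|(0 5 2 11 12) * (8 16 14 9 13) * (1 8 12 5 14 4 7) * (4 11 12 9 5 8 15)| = 60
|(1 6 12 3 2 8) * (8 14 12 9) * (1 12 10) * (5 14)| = |(1 6 9 8 12 3 2 5 14 10)| = 10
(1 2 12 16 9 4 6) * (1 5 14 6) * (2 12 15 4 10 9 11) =(1 12 16 11 2 15 4)(5 14 6)(9 10) =[0, 12, 15, 3, 1, 14, 5, 7, 8, 10, 9, 2, 16, 13, 6, 4, 11]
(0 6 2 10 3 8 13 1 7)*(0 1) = (0 6 2 10 3 8 13)(1 7) = [6, 7, 10, 8, 4, 5, 2, 1, 13, 9, 3, 11, 12, 0]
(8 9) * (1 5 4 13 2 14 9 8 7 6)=(1 5 4 13 2 14 9 7 6)=[0, 5, 14, 3, 13, 4, 1, 6, 8, 7, 10, 11, 12, 2, 9]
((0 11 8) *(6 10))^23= (0 8 11)(6 10)= [8, 1, 2, 3, 4, 5, 10, 7, 11, 9, 6, 0]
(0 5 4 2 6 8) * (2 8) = (0 5 4 8)(2 6) = [5, 1, 6, 3, 8, 4, 2, 7, 0]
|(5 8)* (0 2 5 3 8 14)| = 4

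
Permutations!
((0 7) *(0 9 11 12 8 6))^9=(0 9 12 6 7 11 8)=[9, 1, 2, 3, 4, 5, 7, 11, 0, 12, 10, 8, 6]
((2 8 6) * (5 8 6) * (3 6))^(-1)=(2 6 3)(5 8)=[0, 1, 6, 2, 4, 8, 3, 7, 5]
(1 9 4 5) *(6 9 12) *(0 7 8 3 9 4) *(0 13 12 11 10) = (0 7 8 3 9 13 12 6 4 5 1 11 10) = [7, 11, 2, 9, 5, 1, 4, 8, 3, 13, 0, 10, 6, 12]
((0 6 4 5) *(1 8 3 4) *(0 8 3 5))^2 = (8)(0 1 4 6 3) = [1, 4, 2, 0, 6, 5, 3, 7, 8]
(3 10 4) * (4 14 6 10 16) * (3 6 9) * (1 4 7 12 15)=[0, 4, 2, 16, 6, 5, 10, 12, 8, 3, 14, 11, 15, 13, 9, 1, 7]=(1 4 6 10 14 9 3 16 7 12 15)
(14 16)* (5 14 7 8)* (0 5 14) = [5, 1, 2, 3, 4, 0, 6, 8, 14, 9, 10, 11, 12, 13, 16, 15, 7] = (0 5)(7 8 14 16)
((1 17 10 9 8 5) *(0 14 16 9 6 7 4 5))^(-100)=(1 4 6 17 5 7 10)=[0, 4, 2, 3, 6, 7, 17, 10, 8, 9, 1, 11, 12, 13, 14, 15, 16, 5]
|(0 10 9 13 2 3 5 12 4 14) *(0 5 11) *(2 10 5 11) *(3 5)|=|(0 3 2 5 12 4 14 11)(9 13 10)|=24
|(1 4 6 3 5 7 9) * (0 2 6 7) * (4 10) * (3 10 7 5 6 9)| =|(0 2 9 1 7 3 6 10 4 5)| =10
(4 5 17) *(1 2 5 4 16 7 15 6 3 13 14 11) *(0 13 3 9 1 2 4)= [13, 4, 5, 3, 0, 17, 9, 15, 8, 1, 10, 2, 12, 14, 11, 6, 7, 16]= (0 13 14 11 2 5 17 16 7 15 6 9 1 4)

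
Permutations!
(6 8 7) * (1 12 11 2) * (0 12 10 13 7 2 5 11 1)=(0 12 1 10 13 7 6 8 2)(5 11)=[12, 10, 0, 3, 4, 11, 8, 6, 2, 9, 13, 5, 1, 7]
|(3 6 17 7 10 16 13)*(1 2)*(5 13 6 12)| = |(1 2)(3 12 5 13)(6 17 7 10 16)| = 20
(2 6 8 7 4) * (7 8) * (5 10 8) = (2 6 7 4)(5 10 8) = [0, 1, 6, 3, 2, 10, 7, 4, 5, 9, 8]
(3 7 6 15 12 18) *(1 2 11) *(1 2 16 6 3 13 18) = [0, 16, 11, 7, 4, 5, 15, 3, 8, 9, 10, 2, 1, 18, 14, 12, 6, 17, 13] = (1 16 6 15 12)(2 11)(3 7)(13 18)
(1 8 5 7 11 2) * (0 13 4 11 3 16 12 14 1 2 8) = [13, 0, 2, 16, 11, 7, 6, 3, 5, 9, 10, 8, 14, 4, 1, 15, 12] = (0 13 4 11 8 5 7 3 16 12 14 1)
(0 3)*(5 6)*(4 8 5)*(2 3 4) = [4, 1, 3, 0, 8, 6, 2, 7, 5] = (0 4 8 5 6 2 3)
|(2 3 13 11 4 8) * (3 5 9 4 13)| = 10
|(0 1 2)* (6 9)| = |(0 1 2)(6 9)| = 6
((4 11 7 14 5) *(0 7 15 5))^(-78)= [0, 1, 2, 3, 15, 11, 6, 7, 8, 9, 10, 5, 12, 13, 14, 4]= (4 15)(5 11)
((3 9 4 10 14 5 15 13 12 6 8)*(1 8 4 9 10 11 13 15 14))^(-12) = (15)(4 12 11 6 13) = [0, 1, 2, 3, 12, 5, 13, 7, 8, 9, 10, 6, 11, 4, 14, 15]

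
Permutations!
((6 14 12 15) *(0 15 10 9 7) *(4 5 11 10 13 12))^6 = [11, 1, 2, 3, 0, 15, 9, 5, 8, 4, 14, 6, 12, 13, 7, 10] = (0 11 6 9 4)(5 15 10 14 7)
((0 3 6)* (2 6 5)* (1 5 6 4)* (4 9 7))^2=(0 6 3)(1 2 7)(4 5 9)=[6, 2, 7, 0, 5, 9, 3, 1, 8, 4]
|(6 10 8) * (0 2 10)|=5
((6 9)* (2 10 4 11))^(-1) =[0, 1, 11, 3, 10, 5, 9, 7, 8, 6, 2, 4] =(2 11 4 10)(6 9)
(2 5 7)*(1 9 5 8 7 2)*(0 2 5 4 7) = (0 2 8)(1 9 4 7) = [2, 9, 8, 3, 7, 5, 6, 1, 0, 4]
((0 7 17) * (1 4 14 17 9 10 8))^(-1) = (0 17 14 4 1 8 10 9 7) = [17, 8, 2, 3, 1, 5, 6, 0, 10, 7, 9, 11, 12, 13, 4, 15, 16, 14]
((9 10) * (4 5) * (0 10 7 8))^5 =(10)(4 5) =[0, 1, 2, 3, 5, 4, 6, 7, 8, 9, 10]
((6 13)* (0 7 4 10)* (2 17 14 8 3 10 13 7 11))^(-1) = (0 10 3 8 14 17 2 11)(4 7 6 13) = [10, 1, 11, 8, 7, 5, 13, 6, 14, 9, 3, 0, 12, 4, 17, 15, 16, 2]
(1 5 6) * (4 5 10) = (1 10 4 5 6) = [0, 10, 2, 3, 5, 6, 1, 7, 8, 9, 4]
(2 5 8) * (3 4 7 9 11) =[0, 1, 5, 4, 7, 8, 6, 9, 2, 11, 10, 3] =(2 5 8)(3 4 7 9 11)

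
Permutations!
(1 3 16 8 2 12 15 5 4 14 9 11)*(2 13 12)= [0, 3, 2, 16, 14, 4, 6, 7, 13, 11, 10, 1, 15, 12, 9, 5, 8]= (1 3 16 8 13 12 15 5 4 14 9 11)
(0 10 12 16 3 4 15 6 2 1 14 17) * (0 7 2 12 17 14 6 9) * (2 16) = (0 10 17 7 16 3 4 15 9)(1 6 12 2) = [10, 6, 1, 4, 15, 5, 12, 16, 8, 0, 17, 11, 2, 13, 14, 9, 3, 7]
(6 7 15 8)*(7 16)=(6 16 7 15 8)=[0, 1, 2, 3, 4, 5, 16, 15, 6, 9, 10, 11, 12, 13, 14, 8, 7]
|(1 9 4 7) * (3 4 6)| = |(1 9 6 3 4 7)| = 6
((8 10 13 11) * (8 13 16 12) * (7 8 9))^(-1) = (7 9 12 16 10 8)(11 13) = [0, 1, 2, 3, 4, 5, 6, 9, 7, 12, 8, 13, 16, 11, 14, 15, 10]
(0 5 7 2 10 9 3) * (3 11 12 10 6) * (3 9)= (0 5 7 2 6 9 11 12 10 3)= [5, 1, 6, 0, 4, 7, 9, 2, 8, 11, 3, 12, 10]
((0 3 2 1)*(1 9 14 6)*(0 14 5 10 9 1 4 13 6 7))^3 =(0 1)(2 7)(3 14) =[1, 0, 7, 14, 4, 5, 6, 2, 8, 9, 10, 11, 12, 13, 3]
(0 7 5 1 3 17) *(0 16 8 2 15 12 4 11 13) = [7, 3, 15, 17, 11, 1, 6, 5, 2, 9, 10, 13, 4, 0, 14, 12, 8, 16] = (0 7 5 1 3 17 16 8 2 15 12 4 11 13)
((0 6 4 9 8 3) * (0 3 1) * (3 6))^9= (0 6 9 1 3 4 8)= [6, 3, 2, 4, 8, 5, 9, 7, 0, 1]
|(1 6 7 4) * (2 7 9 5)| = |(1 6 9 5 2 7 4)| = 7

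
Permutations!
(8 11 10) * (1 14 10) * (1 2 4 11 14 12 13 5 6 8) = (1 12 13 5 6 8 14 10)(2 4 11) = [0, 12, 4, 3, 11, 6, 8, 7, 14, 9, 1, 2, 13, 5, 10]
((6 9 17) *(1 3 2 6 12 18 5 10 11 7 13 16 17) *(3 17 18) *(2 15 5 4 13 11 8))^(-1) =[0, 9, 8, 12, 18, 15, 2, 11, 10, 6, 5, 7, 17, 4, 14, 3, 13, 1, 16] =(1 9 6 2 8 10 5 15 3 12 17)(4 18 16 13)(7 11)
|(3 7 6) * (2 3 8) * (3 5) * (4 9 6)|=8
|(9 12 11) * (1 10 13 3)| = |(1 10 13 3)(9 12 11)| = 12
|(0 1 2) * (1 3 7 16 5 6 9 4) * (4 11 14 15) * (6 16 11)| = |(0 3 7 11 14 15 4 1 2)(5 16)(6 9)| = 18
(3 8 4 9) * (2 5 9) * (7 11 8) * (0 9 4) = (0 9 3 7 11 8)(2 5 4) = [9, 1, 5, 7, 2, 4, 6, 11, 0, 3, 10, 8]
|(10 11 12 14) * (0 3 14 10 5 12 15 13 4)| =10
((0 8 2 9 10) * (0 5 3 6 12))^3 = (0 9 3)(2 5 12)(6 8 10) = [9, 1, 5, 0, 4, 12, 8, 7, 10, 3, 6, 11, 2]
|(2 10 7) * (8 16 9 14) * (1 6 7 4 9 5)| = 11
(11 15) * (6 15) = (6 15 11) = [0, 1, 2, 3, 4, 5, 15, 7, 8, 9, 10, 6, 12, 13, 14, 11]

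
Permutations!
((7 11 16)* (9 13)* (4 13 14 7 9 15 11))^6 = (4 14 16 15)(7 9 11 13) = [0, 1, 2, 3, 14, 5, 6, 9, 8, 11, 10, 13, 12, 7, 16, 4, 15]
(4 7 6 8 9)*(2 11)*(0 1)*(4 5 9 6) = (0 1)(2 11)(4 7)(5 9)(6 8) = [1, 0, 11, 3, 7, 9, 8, 4, 6, 5, 10, 2]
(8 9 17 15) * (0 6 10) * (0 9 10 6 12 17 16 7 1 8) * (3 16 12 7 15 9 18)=(0 7 1 8 10 18 3 16 15)(9 12 17)=[7, 8, 2, 16, 4, 5, 6, 1, 10, 12, 18, 11, 17, 13, 14, 0, 15, 9, 3]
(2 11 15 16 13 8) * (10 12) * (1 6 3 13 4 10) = [0, 6, 11, 13, 10, 5, 3, 7, 2, 9, 12, 15, 1, 8, 14, 16, 4] = (1 6 3 13 8 2 11 15 16 4 10 12)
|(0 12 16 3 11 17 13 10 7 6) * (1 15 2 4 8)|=10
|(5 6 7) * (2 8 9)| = |(2 8 9)(5 6 7)| = 3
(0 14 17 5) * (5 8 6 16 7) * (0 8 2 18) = (0 14 17 2 18)(5 8 6 16 7) = [14, 1, 18, 3, 4, 8, 16, 5, 6, 9, 10, 11, 12, 13, 17, 15, 7, 2, 0]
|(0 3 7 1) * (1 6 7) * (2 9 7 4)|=|(0 3 1)(2 9 7 6 4)|=15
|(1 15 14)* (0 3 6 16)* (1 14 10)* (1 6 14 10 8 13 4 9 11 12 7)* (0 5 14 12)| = |(0 3 12 7 1 15 8 13 4 9 11)(5 14 10 6 16)| = 55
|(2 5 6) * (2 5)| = 2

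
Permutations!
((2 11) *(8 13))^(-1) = (2 11)(8 13) = [0, 1, 11, 3, 4, 5, 6, 7, 13, 9, 10, 2, 12, 8]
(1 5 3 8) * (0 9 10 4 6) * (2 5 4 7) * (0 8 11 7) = (0 9 10)(1 4 6 8)(2 5 3 11 7) = [9, 4, 5, 11, 6, 3, 8, 2, 1, 10, 0, 7]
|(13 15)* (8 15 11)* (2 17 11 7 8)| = 12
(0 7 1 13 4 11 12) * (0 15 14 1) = (0 7)(1 13 4 11 12 15 14) = [7, 13, 2, 3, 11, 5, 6, 0, 8, 9, 10, 12, 15, 4, 1, 14]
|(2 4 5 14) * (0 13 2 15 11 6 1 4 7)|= 28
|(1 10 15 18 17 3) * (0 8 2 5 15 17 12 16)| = 8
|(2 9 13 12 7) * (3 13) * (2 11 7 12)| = 4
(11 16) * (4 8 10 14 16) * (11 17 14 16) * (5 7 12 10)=[0, 1, 2, 3, 8, 7, 6, 12, 5, 9, 16, 4, 10, 13, 11, 15, 17, 14]=(4 8 5 7 12 10 16 17 14 11)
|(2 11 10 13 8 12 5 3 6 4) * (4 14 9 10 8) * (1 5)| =|(1 5 3 6 14 9 10 13 4 2 11 8 12)| =13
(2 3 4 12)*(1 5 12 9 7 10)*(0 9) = (0 9 7 10 1 5 12 2 3 4) = [9, 5, 3, 4, 0, 12, 6, 10, 8, 7, 1, 11, 2]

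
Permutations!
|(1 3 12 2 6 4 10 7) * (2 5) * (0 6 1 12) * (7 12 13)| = 18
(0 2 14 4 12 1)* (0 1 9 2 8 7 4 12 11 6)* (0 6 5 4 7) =(0 8)(2 14 12 9)(4 11 5) =[8, 1, 14, 3, 11, 4, 6, 7, 0, 2, 10, 5, 9, 13, 12]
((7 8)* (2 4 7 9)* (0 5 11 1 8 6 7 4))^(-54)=[11, 9, 5, 3, 4, 1, 6, 7, 2, 0, 10, 8]=(0 11 8 2 5 1 9)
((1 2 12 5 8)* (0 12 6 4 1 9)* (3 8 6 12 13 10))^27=[3, 5, 6, 0, 12, 1, 2, 7, 13, 10, 9, 11, 4, 8]=(0 3)(1 5)(2 6)(4 12)(8 13)(9 10)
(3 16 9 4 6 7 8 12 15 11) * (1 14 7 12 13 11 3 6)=(1 14 7 8 13 11 6 12 15 3 16 9 4)=[0, 14, 2, 16, 1, 5, 12, 8, 13, 4, 10, 6, 15, 11, 7, 3, 9]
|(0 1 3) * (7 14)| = |(0 1 3)(7 14)| = 6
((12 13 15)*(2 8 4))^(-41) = [0, 1, 8, 3, 2, 5, 6, 7, 4, 9, 10, 11, 13, 15, 14, 12] = (2 8 4)(12 13 15)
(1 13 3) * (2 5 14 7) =(1 13 3)(2 5 14 7) =[0, 13, 5, 1, 4, 14, 6, 2, 8, 9, 10, 11, 12, 3, 7]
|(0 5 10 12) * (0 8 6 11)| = 7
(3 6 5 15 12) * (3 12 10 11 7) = (3 6 5 15 10 11 7) = [0, 1, 2, 6, 4, 15, 5, 3, 8, 9, 11, 7, 12, 13, 14, 10]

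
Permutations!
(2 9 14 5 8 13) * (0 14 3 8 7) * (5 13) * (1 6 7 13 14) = [1, 6, 9, 8, 4, 13, 7, 0, 5, 3, 10, 11, 12, 2, 14] = (14)(0 1 6 7)(2 9 3 8 5 13)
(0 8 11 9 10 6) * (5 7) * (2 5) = (0 8 11 9 10 6)(2 5 7) = [8, 1, 5, 3, 4, 7, 0, 2, 11, 10, 6, 9]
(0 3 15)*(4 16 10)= (0 3 15)(4 16 10)= [3, 1, 2, 15, 16, 5, 6, 7, 8, 9, 4, 11, 12, 13, 14, 0, 10]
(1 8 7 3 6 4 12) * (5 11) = [0, 8, 2, 6, 12, 11, 4, 3, 7, 9, 10, 5, 1] = (1 8 7 3 6 4 12)(5 11)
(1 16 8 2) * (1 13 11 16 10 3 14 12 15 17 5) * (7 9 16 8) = (1 10 3 14 12 15 17 5)(2 13 11 8)(7 9 16) = [0, 10, 13, 14, 4, 1, 6, 9, 2, 16, 3, 8, 15, 11, 12, 17, 7, 5]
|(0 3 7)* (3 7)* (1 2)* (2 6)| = 6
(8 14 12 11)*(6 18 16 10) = (6 18 16 10)(8 14 12 11) = [0, 1, 2, 3, 4, 5, 18, 7, 14, 9, 6, 8, 11, 13, 12, 15, 10, 17, 16]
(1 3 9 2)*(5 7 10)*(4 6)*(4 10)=(1 3 9 2)(4 6 10 5 7)=[0, 3, 1, 9, 6, 7, 10, 4, 8, 2, 5]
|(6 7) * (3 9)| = 2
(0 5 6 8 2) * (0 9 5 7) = [7, 1, 9, 3, 4, 6, 8, 0, 2, 5] = (0 7)(2 9 5 6 8)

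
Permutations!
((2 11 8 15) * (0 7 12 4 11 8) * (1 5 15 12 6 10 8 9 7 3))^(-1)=[11, 3, 15, 0, 12, 1, 7, 9, 10, 2, 6, 4, 8, 13, 14, 5]=(0 11 4 12 8 10 6 7 9 2 15 5 1 3)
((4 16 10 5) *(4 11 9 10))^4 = (16) = [0, 1, 2, 3, 4, 5, 6, 7, 8, 9, 10, 11, 12, 13, 14, 15, 16]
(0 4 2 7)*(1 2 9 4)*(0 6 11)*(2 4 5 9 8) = [1, 4, 7, 3, 8, 9, 11, 6, 2, 5, 10, 0] = (0 1 4 8 2 7 6 11)(5 9)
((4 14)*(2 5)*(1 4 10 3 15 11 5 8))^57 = [0, 5, 15, 4, 2, 3, 6, 7, 11, 9, 1, 10, 12, 13, 8, 14] = (1 5 3 4 2 15 14 8 11 10)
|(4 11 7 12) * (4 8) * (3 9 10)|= 15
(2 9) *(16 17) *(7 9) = (2 7 9)(16 17) = [0, 1, 7, 3, 4, 5, 6, 9, 8, 2, 10, 11, 12, 13, 14, 15, 17, 16]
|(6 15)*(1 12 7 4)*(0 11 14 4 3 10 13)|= 10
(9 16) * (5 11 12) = [0, 1, 2, 3, 4, 11, 6, 7, 8, 16, 10, 12, 5, 13, 14, 15, 9] = (5 11 12)(9 16)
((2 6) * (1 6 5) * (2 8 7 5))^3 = (1 7 6 5 8) = [0, 7, 2, 3, 4, 8, 5, 6, 1]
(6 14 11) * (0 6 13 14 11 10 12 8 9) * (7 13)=[6, 1, 2, 3, 4, 5, 11, 13, 9, 0, 12, 7, 8, 14, 10]=(0 6 11 7 13 14 10 12 8 9)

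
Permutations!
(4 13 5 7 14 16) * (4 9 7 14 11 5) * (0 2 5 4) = [2, 1, 5, 3, 13, 14, 6, 11, 8, 7, 10, 4, 12, 0, 16, 15, 9] = (0 2 5 14 16 9 7 11 4 13)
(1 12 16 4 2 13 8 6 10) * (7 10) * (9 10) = (1 12 16 4 2 13 8 6 7 9 10) = [0, 12, 13, 3, 2, 5, 7, 9, 6, 10, 1, 11, 16, 8, 14, 15, 4]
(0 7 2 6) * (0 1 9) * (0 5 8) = (0 7 2 6 1 9 5 8) = [7, 9, 6, 3, 4, 8, 1, 2, 0, 5]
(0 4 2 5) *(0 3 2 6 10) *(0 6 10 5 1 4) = (1 4 10 6 5 3 2) = [0, 4, 1, 2, 10, 3, 5, 7, 8, 9, 6]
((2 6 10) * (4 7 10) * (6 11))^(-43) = (2 10 7 4 6 11) = [0, 1, 10, 3, 6, 5, 11, 4, 8, 9, 7, 2]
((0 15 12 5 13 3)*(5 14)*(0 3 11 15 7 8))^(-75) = [0, 1, 2, 3, 4, 15, 6, 7, 8, 9, 10, 14, 13, 12, 11, 5] = (5 15)(11 14)(12 13)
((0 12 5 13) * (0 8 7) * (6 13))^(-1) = (0 7 8 13 6 5 12) = [7, 1, 2, 3, 4, 12, 5, 8, 13, 9, 10, 11, 0, 6]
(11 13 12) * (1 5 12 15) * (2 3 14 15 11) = [0, 5, 3, 14, 4, 12, 6, 7, 8, 9, 10, 13, 2, 11, 15, 1] = (1 5 12 2 3 14 15)(11 13)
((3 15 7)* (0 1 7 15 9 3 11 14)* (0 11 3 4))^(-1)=(15)(0 4 9 3 7 1)(11 14)=[4, 0, 2, 7, 9, 5, 6, 1, 8, 3, 10, 14, 12, 13, 11, 15]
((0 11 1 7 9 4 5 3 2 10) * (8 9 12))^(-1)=(0 10 2 3 5 4 9 8 12 7 1 11)=[10, 11, 3, 5, 9, 4, 6, 1, 12, 8, 2, 0, 7]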